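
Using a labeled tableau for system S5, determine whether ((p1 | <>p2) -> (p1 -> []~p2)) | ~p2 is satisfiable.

1. ((p1 | <>p2) -> (p1 -> []~p2)) | ~p2, 0
2. ~p2, 0   [|-rule on 1 (branches; this branch)]
Accessibility: 0R0

Satisfiable (open branch found)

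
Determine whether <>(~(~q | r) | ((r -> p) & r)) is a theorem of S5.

Not valid

Tableau for the negation ~<>(~(~q | r) | ((r -> p) & r)):
1. ~<>(~(~q | r) | ((r -> p) & r)), 0
2. ~(~(~q | r) | ((r -> p) & r)), 0
3. ~q | r, 0
4. ~((r -> p) & r), 0
5. r, 0
6. ~(r -> p), 0
7. ~p, 0
Accessibility: 0R0
The negation has an open branch (countermodel exists).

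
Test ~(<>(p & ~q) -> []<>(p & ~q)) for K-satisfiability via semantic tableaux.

1. ~(<>(p & ~q) -> []<>(p & ~q)), w0
2. <>(p & ~q), w0   [~->-rule on 1]
3. ~[]<>(p & ~q), w0   [~->-rule on 1]
4. p & ~q, w1   [<>-rule on 2: fresh world w1, w0Rw1]
5. p, w1   [&-rule on 4]
6. ~q, w1   [&-rule on 4]
7. ~<>(p & ~q), w2   [~[]-rule on 3: fresh world w2, w0Rw2]
Accessibility: w0Rw1, w0Rw2

Satisfiable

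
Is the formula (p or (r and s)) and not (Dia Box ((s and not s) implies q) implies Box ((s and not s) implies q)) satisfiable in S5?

1. (p or (r and s)) and not (Dia Box ((s and not s) implies q) implies Box ((s and not s) implies q)), w0
2. p or (r and s), w0
3. not (Dia Box ((s and not s) implies q) implies Box ((s and not s) implies q)), w0
4. Dia Box ((s and not s) implies q), w0
5. not Box ((s and not s) implies q), w0
6. r and s, w0
7. r, w0
8. s, w0
9. Box ((s and not s) implies q), w1
10. (s and not s) implies q, w0
11. (s and not s) implies q, w1
12. not (s and not s), w0
13. not (s and not s), w1
14. s, w1
15. not ((s and not s) implies q), w2
16. s and not s, w2
17. not q, w2
18. s, w2
19. not s, w2
Accessibility: w0Rw0, w0Rw1, w0Rw2, w1Rw0, w1Rw1, w1Rw2, w2Rw0, w2Rw1, w2Rw2
Branch closes: s and not s both at w2.
Every branch closes; the branch above is one of them.

Unsatisfiable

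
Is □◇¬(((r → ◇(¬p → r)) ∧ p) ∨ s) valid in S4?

Tableau for the negation ¬□◇¬(((r → ◇(¬p → r)) ∧ p) ∨ s):
1. ¬□◇¬(((r → ◇(¬p → r)) ∧ p) ∨ s), w0
2. ¬◇¬(((r → ◇(¬p → r)) ∧ p) ∨ s), w1
3. ((r → ◇(¬p → r)) ∧ p) ∨ s, w1
4. s, w1
Accessibility: w0Rw0, w0Rw1, w1Rw1
The negation has an open branch (countermodel exists).

Not valid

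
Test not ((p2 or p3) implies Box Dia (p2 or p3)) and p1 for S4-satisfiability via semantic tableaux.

1. not ((p2 or p3) implies Box Dia (p2 or p3)) and p1, u
2. not ((p2 or p3) implies Box Dia (p2 or p3)), u
3. p1, u
4. p2 or p3, u
5. not Box Dia (p2 or p3), u
6. p3, u
7. not Dia (p2 or p3), v
8. not (p2 or p3), v
9. not p2, v
10. not p3, v
Accessibility: uRu, uRv, vRv

Satisfiable (open branch found)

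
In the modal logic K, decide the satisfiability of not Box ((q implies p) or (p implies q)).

Unsatisfiable

1. not Box ((q implies p) or (p implies q)), w0
2. not ((q implies p) or (p implies q)), w1   [neg-Box-rule on 1: fresh world w1, w0Rw1]
3. not (q implies p), w1   [neg-or-rule on 2]
4. not (p implies q), w1   [neg-or-rule on 2]
5. q, w1   [neg-implies-rule on 3]
6. not p, w1   [neg-implies-rule on 3]
7. p, w1   [neg-implies-rule on 4]
8. not q, w1   [neg-implies-rule on 4]
Accessibility: w0Rw1
Branch closes: p and not p both at w1.
(One branch shown.) All branches close.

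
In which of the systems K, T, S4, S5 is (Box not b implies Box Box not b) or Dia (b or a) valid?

S4-tableau for the negation not ((Box not b implies Box Box not b) or Dia (b or a)):
1. not ((Box not b implies Box Box not b) or Dia (b or a)), u
2. not (Box not b implies Box Box not b), u
3. not Dia (b or a), u
4. Box not b, u
5. not Box Box not b, u
6. not (b or a), u
7. not b, u
8. not a, u
9. not Box not b, v
10. not (b or a), v
11. not b, v
12. not a, v
13. b, w
14. not (b or a), w
15. not b, w
16. not a, w
Accessibility: uRu, uRv, uRw, vRv, vRw, wRw
Branch closes: b and not b both at w.
Every branch closes (one shown): valid in S4, hence also in S5 (every theorem of S4 is a theorem of S5).
T-tableau for the negation not ((Box not b implies Box Box not b) or Dia (b or a)):
1. not ((Box not b implies Box Box not b) or Dia (b or a)), u
2. not (Box not b implies Box Box not b), u
3. not Dia (b or a), u
4. Box not b, u
5. not Box Box not b, u
6. not (b or a), u
7. not b, u
8. not a, u
9. not Box not b, v
10. not (b or a), v
11. not b, v
12. not a, v
13. b, w
Accessibility: uRu, uRv, vRv, vRw, wRw
Complete open branch: countermodel on a T-frame, so not valid in T, nor in K (the same frame is also a K-frame).

S4, S5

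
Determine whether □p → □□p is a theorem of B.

No, not valid

Tableau for the negation ¬(□p → □□p):
1. ¬(□p → □□p), u
2. □p, u
3. ¬□□p, u
4. p, u
5. ¬□p, v
6. p, v
7. ¬p, w
Accessibility: uRu, uRv, vRu, vRv, vRw, wRv, wRw
The negation has an open branch (countermodel exists).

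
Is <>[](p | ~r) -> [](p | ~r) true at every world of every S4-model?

Invalid (countermodel exists)

Tableau for the negation ~(<>[](p | ~r) -> [](p | ~r)):
1. ~(<>[](p | ~r) -> [](p | ~r)), 0
2. <>[](p | ~r), 0   [~->-rule on 1]
3. ~[](p | ~r), 0   [~->-rule on 1]
4. [](p | ~r), 1   [<>-rule on 2: fresh world 1, 0R1]
5. p | ~r, 1   [[]-rule on 4 via 1R1]
6. ~r, 1   [|-rule on 5 (branches; this branch)]
7. ~(p | ~r), 2   [~[]-rule on 3: fresh world 2, 0R2]
8. ~p, 2   [~|-rule on 7]
9. r, 2   [~|-rule on 7]
Accessibility: 0R0, 0R1, 0R2, 1R1, 2R2
The negation has an open branch (countermodel exists).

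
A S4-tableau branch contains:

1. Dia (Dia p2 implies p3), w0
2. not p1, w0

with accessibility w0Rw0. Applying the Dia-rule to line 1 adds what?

a fresh world w1 with w0Rw1, and Dia p2 implies p3 at w1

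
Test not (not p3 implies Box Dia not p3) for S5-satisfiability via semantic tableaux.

Unsatisfiable

1. not (not p3 implies Box Dia not p3), u
2. not p3, u
3. not Box Dia not p3, u
4. not Dia not p3, v
5. p3, u
Accessibility: uRu, uRv, vRu, vRv
Branch closes: p3 and not p3 both at u.
All branches of the tableau close; one closing branch shown above.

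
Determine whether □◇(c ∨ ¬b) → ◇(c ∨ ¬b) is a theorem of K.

Not valid

Tableau for the negation ¬(□◇(c ∨ ¬b) → ◇(c ∨ ¬b)):
1. ¬(□◇(c ∨ ¬b) → ◇(c ∨ ¬b)), 0
2. □◇(c ∨ ¬b), 0
3. ¬◇(c ∨ ¬b), 0
The negation has an open branch (countermodel exists).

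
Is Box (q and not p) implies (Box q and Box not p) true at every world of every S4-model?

Valid in S4

Tableau for the negation not (Box (q and not p) implies (Box q and Box not p)):
1. not (Box (q and not p) implies (Box q and Box not p)), 0
2. Box (q and not p), 0
3. not (Box q and Box not p), 0
4. q and not p, 0
5. q, 0
6. not p, 0
7. not Box not p, 0
8. p, 1
9. q and not p, 1
10. q, 1
11. not p, 1
Accessibility: 0R0, 0R1, 1R1
Branch closes: p and not p both at 1.
All branches of the negation close; one closing branch shown above.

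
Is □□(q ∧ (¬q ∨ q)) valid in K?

No, not valid

Tableau for the negation ¬□□(q ∧ (¬q ∨ q)):
1. ¬□□(q ∧ (¬q ∨ q)), u
2. ¬□(q ∧ (¬q ∨ q)), v
3. ¬(q ∧ (¬q ∨ q)), w
4. ¬q, w
Accessibility: uRv, vRw
The negation has an open branch (countermodel exists).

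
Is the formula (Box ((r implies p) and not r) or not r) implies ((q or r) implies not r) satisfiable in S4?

Yes, satisfiable

1. (Box ((r implies p) and not r) or not r) implies ((q or r) implies not r), 0
2. (q or r) implies not r, 0
3. not r, 0
Accessibility: 0R0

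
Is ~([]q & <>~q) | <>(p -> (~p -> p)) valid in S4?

Yes, valid

Tableau for the negation ~(~([]q & <>~q) | <>(p -> (~p -> p))):
1. ~(~([]q & <>~q) | <>(p -> (~p -> p))), u
2. []q & <>~q, u
3. ~<>(p -> (~p -> p)), u
4. []q, u
5. <>~q, u
6. ~(p -> (~p -> p)), u
7. p, u
8. ~(~p -> p), u
9. ~p, u
Accessibility: uRu
Branch closes: p and ~p both at u.
All branches of the negation close; one closing branch shown above.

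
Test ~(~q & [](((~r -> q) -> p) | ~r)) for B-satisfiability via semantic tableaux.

1. ~(~q & [](((~r -> q) -> p) | ~r)), 0
2. ~[](((~r -> q) -> p) | ~r), 0
3. ~(((~r -> q) -> p) | ~r), 1
4. ~((~r -> q) -> p), 1
5. r, 1
6. ~r -> q, 1
7. ~p, 1
8. q, 1
Accessibility: 0R0, 0R1, 1R0, 1R1

Yes, satisfiable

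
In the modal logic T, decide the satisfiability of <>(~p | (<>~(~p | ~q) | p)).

1. <>(~p | (<>~(~p | ~q) | p)), u
2. ~p | (<>~(~p | ~q) | p), v
3. <>~(~p | ~q) | p, v
4. p, v
Accessibility: uRu, uRv, vRv

Satisfiable (open branch found)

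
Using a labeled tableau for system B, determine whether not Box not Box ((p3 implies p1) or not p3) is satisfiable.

1. not Box not Box ((p3 implies p1) or not p3), u
2. Box ((p3 implies p1) or not p3), v
3. (p3 implies p1) or not p3, u
4. (p3 implies p1) or not p3, v
5. not p3, u
6. not p3, v
Accessibility: uRu, uRv, vRu, vRv

Satisfiable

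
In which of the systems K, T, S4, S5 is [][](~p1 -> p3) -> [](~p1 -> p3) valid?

T-tableau for the negation ~([][](~p1 -> p3) -> [](~p1 -> p3)):
1. ~([][](~p1 -> p3) -> [](~p1 -> p3)), u
2. [][](~p1 -> p3), u
3. ~[](~p1 -> p3), u
4. [](~p1 -> p3), u
5. ~p1 -> p3, u
6. p3, u
7. ~(~p1 -> p3), v
8. ~p1, v
9. ~p3, v
10. [](~p1 -> p3), v
11. ~p1 -> p3, v
12. p3, v
Accessibility: uRu, uRv, vRv
Branch closes: p3 and ~p3 both at v.
Every branch closes (one shown): valid in T, hence also in S4, S5 (every theorem of T is a theorem of S4 and S5).
K-tableau for the negation ~([][](~p1 -> p3) -> [](~p1 -> p3)):
1. ~([][](~p1 -> p3) -> [](~p1 -> p3)), u
2. [][](~p1 -> p3), u
3. ~[](~p1 -> p3), u
4. ~(~p1 -> p3), v
5. ~p1, v
6. ~p3, v
7. [](~p1 -> p3), v
Accessibility: uRv
Complete open branch: countermodel on a K-frame, so not valid in K.

T, S4, S5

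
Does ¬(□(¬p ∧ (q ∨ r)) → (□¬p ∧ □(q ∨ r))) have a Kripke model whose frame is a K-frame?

Unsatisfiable

1. ¬(□(¬p ∧ (q ∨ r)) → (□¬p ∧ □(q ∨ r))), u
2. □(¬p ∧ (q ∨ r)), u
3. ¬(□¬p ∧ □(q ∨ r)), u
4. ¬□(q ∨ r), u
5. ¬(q ∨ r), v
6. ¬q, v
7. ¬r, v
8. ¬p ∧ (q ∨ r), v
9. ¬p, v
10. q ∨ r, v
11. r, v
Accessibility: uRv
Branch closes: r and ¬r both at v.
All branches of the tableau close; one closing branch shown above.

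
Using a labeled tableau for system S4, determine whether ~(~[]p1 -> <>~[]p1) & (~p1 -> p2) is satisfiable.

Unsatisfiable

1. ~(~[]p1 -> <>~[]p1) & (~p1 -> p2), w0
2. ~(~[]p1 -> <>~[]p1), w0
3. ~p1 -> p2, w0
4. ~[]p1, w0
5. ~<>~[]p1, w0
6. []p1, w0
7. p1, w0
8. p2, w0
9. ~p1, w1
10. []p1, w1
11. p1, w1
Accessibility: w0Rw0, w0Rw1, w1Rw1
Branch closes: p1 and ~p1 both at w1.
Every branch closes; the branch above is one of them.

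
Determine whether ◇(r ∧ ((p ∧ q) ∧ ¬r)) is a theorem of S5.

Tableau for the negation ¬◇(r ∧ ((p ∧ q) ∧ ¬r)):
1. ¬◇(r ∧ ((p ∧ q) ∧ ¬r)), u
2. ¬(r ∧ ((p ∧ q) ∧ ¬r)), u   [¬◇-rule on 1 via uRu]
3. ¬((p ∧ q) ∧ ¬r), u   [¬∧-rule on 2 (branches; this branch)]
4. r, u   [¬∧-rule on 3 (branches; this branch)]
Accessibility: uRu
The negation has an open branch (countermodel exists).

Invalid (countermodel exists)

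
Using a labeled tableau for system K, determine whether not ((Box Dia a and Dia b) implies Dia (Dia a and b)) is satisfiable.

Unsatisfiable (every branch closes)

1. not ((Box Dia a and Dia b) implies Dia (Dia a and b)), w0
2. Box Dia a and Dia b, w0   [neg-implies-rule on 1]
3. not Dia (Dia a and b), w0   [neg-implies-rule on 1]
4. Box Dia a, w0   [and-rule on 2]
5. Dia b, w0   [and-rule on 2]
6. b, w1   [Dia-rule on 5: fresh world w1, w0Rw1]
7. not (Dia a and b), w1   [neg-Dia-rule on 3 via w0Rw1]
8. Dia a, w1   [Box-rule on 4 via w0Rw1]
9. not Dia a, w1   [neg-and-rule on 7 (branches; this branch)]
10. a, w2   [Dia-rule on 8: fresh world w2, w1Rw2]
11. not a, w2   [neg-Dia-rule on 9 via w1Rw2]
Accessibility: w0Rw1, w1Rw2
Branch closes: a and not a both at w2.
(One branch shown.) All branches close.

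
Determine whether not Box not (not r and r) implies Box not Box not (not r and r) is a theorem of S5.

Tableau for the negation not (not Box not (not r and r) implies Box not Box not (not r and r)):
1. not (not Box not (not r and r) implies Box not Box not (not r and r)), u
2. not Box not (not r and r), u   [neg-implies-rule on 1]
3. not Box not Box not (not r and r), u   [neg-implies-rule on 1]
4. not r and r, v   [neg-Box-rule on 2: fresh world v, uRv]
5. not r, v   [and-rule on 4]
6. r, v   [and-rule on 4]
Accessibility: uRu, uRv, vRu, vRv
Branch closes: r and not r both at v.
Every branch of the negation's tableau closes; the branch above is one of them.

Yes, valid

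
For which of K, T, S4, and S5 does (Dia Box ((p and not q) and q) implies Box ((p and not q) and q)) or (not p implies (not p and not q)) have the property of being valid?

K-tableau for the negation not ((Dia Box ((p and not q) and q) implies Box ((p and not q) and q)) or (not p implies (not p and not q))):
1. not ((Dia Box ((p and not q) and q) implies Box ((p and not q) and q)) or (not p implies (not p and not q))), 0
2. not (Dia Box ((p and not q) and q) implies Box ((p and not q) and q)), 0
3. not (not p implies (not p and not q)), 0
4. Dia Box ((p and not q) and q), 0
5. not Box ((p and not q) and q), 0
6. not p, 0
7. not (not p and not q), 0
8. q, 0
9. Box ((p and not q) and q), 1
10. not ((p and not q) and q), 2
11. not q, 2
Accessibility: 0R1, 0R2
Complete open branch: countermodel on a K-frame, so not valid in K.
T-tableau for the negation not ((Dia Box ((p and not q) and q) implies Box ((p and not q) and q)) or (not p implies (not p and not q))):
1. not ((Dia Box ((p and not q) and q) implies Box ((p and not q) and q)) or (not p implies (not p and not q))), 0
2. not (Dia Box ((p and not q) and q) implies Box ((p and not q) and q)), 0
3. not (not p implies (not p and not q)), 0
4. Dia Box ((p and not q) and q), 0
5. not Box ((p and not q) and q), 0
6. not p, 0
7. not (not p and not q), 0
8. q, 0
9. Box ((p and not q) and q), 1
10. (p and not q) and q, 1
11. p and not q, 1
12. q, 1
13. p, 1
14. not q, 1
Accessibility: 0R0, 0R1, 1R1
Branch closes: q and not q both at 1.
Every branch closes (one shown): valid in T, hence also in S4, S5 (every theorem of T is a theorem of S4 and S5).

T, S4, S5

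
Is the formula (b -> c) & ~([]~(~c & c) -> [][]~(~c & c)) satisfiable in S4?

1. (b -> c) & ~([]~(~c & c) -> [][]~(~c & c)), w0
2. b -> c, w0
3. ~([]~(~c & c) -> [][]~(~c & c)), w0
4. []~(~c & c), w0
5. ~[][]~(~c & c), w0
6. ~(~c & c), w0
7. c, w0
8. ~[]~(~c & c), w1
9. ~(~c & c), w1
10. ~c, w1
11. ~c & c, w2
12. ~c, w2
13. c, w2
Accessibility: w0Rw0, w0Rw1, w0Rw2, w1Rw1, w1Rw2, w2Rw2
Branch closes: c and ~c both at w2.
All branches of the tableau close; one closing branch shown above.

No, unsatisfiable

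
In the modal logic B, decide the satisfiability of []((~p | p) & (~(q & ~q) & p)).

1. []((~p | p) & (~(q & ~q) & p)), u
2. (~p | p) & (~(q & ~q) & p), u
3. ~p | p, u
4. ~(q & ~q) & p, u
5. ~(q & ~q), u
6. p, u
7. q, u
Accessibility: uRu

Satisfiable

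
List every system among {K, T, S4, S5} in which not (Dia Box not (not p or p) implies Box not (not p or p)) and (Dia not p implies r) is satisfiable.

T-tableau for the formula:
1. not (Dia Box not (not p or p) implies Box not (not p or p)) and (Dia not p implies r), u
2. not (Dia Box not (not p or p) implies Box not (not p or p)), u
3. Dia not p implies r, u
4. Dia Box not (not p or p), u
5. not Box not (not p or p), u
6. not Dia not p, u
7. p, u
8. Box not (not p or p), v
9. p, v
10. not (not p or p), v
11. not p, v
Accessibility: uRu, uRv, vRv
Branch closes: p and not p both at v.
Every branch closes (one shown): unsatisfiable in T, hence also in S4, S5 (every S4/S5-frame is a T-frame).
K-tableau for the formula:
1. not (Dia Box not (not p or p) implies Box not (not p or p)) and (Dia not p implies r), u
2. not (Dia Box not (not p or p) implies Box not (not p or p)), u
3. Dia not p implies r, u
4. Dia Box not (not p or p), u
5. not Box not (not p or p), u
6. r, u
7. Box not (not p or p), v
8. not p or p, w
9. p, w
Accessibility: uRv, uRw
Complete open branch: satisfiable in K.

K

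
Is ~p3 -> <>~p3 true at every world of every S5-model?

Yes, valid

Tableau for the negation ~(~p3 -> <>~p3):
1. ~(~p3 -> <>~p3), 0
2. ~p3, 0   [~->-rule on 1]
3. ~<>~p3, 0   [~->-rule on 1]
4. p3, 0   [~<>-rule on 3 via 0R0]
Accessibility: 0R0
Branch closes: p3 and ~p3 both at 0.
Every branch of the negation's tableau closes; the branch above is one of them.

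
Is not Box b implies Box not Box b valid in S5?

Tableau for the negation not (not Box b implies Box not Box b):
1. not (not Box b implies Box not Box b), u
2. not Box b, u   [neg-implies-rule on 1]
3. not Box not Box b, u   [neg-implies-rule on 1]
4. not b, v   [neg-Box-rule on 2: fresh world v, uRv]
5. Box b, w   [neg-Box-rule on 3: fresh world w, uRw]
6. b, u   [Box-rule on 5 via wRu]
7. b, v   [Box-rule on 5 via wRv]
Accessibility: uRu, uRv, uRw, vRu, vRv, vRw, wRu, wRv, wRw
Branch closes: b and not b both at v.
Every branch of the negation's tableau closes; the branch above is one of them.

Valid in S5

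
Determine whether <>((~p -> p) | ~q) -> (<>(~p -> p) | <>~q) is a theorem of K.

Tableau for the negation ~(<>((~p -> p) | ~q) -> (<>(~p -> p) | <>~q)):
1. ~(<>((~p -> p) | ~q) -> (<>(~p -> p) | <>~q)), 0
2. <>((~p -> p) | ~q), 0
3. ~(<>(~p -> p) | <>~q), 0
4. ~<>(~p -> p), 0
5. ~<>~q, 0
6. (~p -> p) | ~q, 1
7. ~(~p -> p), 1
8. ~p, 1
9. q, 1
10. ~p -> p, 1
11. p, 1
Accessibility: 0R1
Branch closes: p and ~p both at 1.
All branches of the negation close; one closing branch shown above.

Yes, valid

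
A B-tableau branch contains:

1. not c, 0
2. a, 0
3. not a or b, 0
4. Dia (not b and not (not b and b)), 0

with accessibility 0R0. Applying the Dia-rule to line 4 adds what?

a fresh world 1 with 0R1, and not b and not (not b and b) at 1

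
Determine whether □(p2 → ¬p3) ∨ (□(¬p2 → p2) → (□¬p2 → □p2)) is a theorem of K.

Tableau for the negation ¬(□(p2 → ¬p3) ∨ (□(¬p2 → p2) → (□¬p2 → □p2))):
1. ¬(□(p2 → ¬p3) ∨ (□(¬p2 → p2) → (□¬p2 → □p2))), w0
2. ¬□(p2 → ¬p3), w0   [¬∨-rule on 1]
3. ¬(□(¬p2 → p2) → (□¬p2 → □p2)), w0   [¬∨-rule on 1]
4. □(¬p2 → p2), w0   [¬→-rule on 3]
5. ¬(□¬p2 → □p2), w0   [¬→-rule on 3]
6. □¬p2, w0   [¬→-rule on 5]
7. ¬□p2, w0   [¬→-rule on 5]
8. ¬(p2 → ¬p3), w1   [¬□-rule on 2: fresh world w1, w0Rw1]
9. p2, w1   [¬→-rule on 8]
10. p3, w1   [¬→-rule on 8]
11. ¬p2 → p2, w1   [□-rule on 4 via w0Rw1]
12. ¬p2, w1   [□-rule on 6 via w0Rw1]
Accessibility: w0Rw1
Branch closes: p2 and ¬p2 both at w1.
All branches of the negation close; one closing branch shown above.

Valid in K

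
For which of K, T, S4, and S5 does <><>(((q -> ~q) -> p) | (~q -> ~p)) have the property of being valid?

K-tableau for the negation ~<><>(((q -> ~q) -> p) | (~q -> ~p)):
1. ~<><>(((q -> ~q) -> p) | (~q -> ~p)), u
Complete open branch: countermodel on a K-frame, so not valid in K.
T-tableau for the negation ~<><>(((q -> ~q) -> p) | (~q -> ~p)):
1. ~<><>(((q -> ~q) -> p) | (~q -> ~p)), u
2. ~<>(((q -> ~q) -> p) | (~q -> ~p)), u
3. ~(((q -> ~q) -> p) | (~q -> ~p)), u
4. ~((q -> ~q) -> p), u
5. ~(~q -> ~p), u
6. q -> ~q, u
7. ~p, u
8. ~q, u
9. p, u
Accessibility: uRu
Branch closes: p and ~p both at u.
Every branch closes (one shown): valid in T, hence also in S4, S5 (every theorem of T is a theorem of S4 and S5).

T, S4, S5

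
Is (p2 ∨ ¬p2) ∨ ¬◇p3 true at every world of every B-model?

Valid

Tableau for the negation ¬((p2 ∨ ¬p2) ∨ ¬◇p3):
1. ¬((p2 ∨ ¬p2) ∨ ¬◇p3), u
2. ¬(p2 ∨ ¬p2), u
3. ◇p3, u
4. ¬p2, u
5. p2, u
Accessibility: uRu
Branch closes: p2 and ¬p2 both at u.
Every branch of the negation's tableau closes; the branch above is one of them.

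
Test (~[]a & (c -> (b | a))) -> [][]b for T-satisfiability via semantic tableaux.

1. (~[]a & (c -> (b | a))) -> [][]b, u
2. [][]b, u   [->-rule on 1 (branches; this branch)]
3. []b, u   [[]-rule on 2 via uRu]
4. b, u   [[]-rule on 3 via uRu]
Accessibility: uRu

Satisfiable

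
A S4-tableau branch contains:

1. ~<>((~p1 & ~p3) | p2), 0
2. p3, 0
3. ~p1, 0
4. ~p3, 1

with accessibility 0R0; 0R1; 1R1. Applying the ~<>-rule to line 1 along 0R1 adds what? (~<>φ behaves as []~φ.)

~((~p1 & ~p3) | p2), 1

~<>φ behaves as []~φ: propagate the negated body to each accessible world.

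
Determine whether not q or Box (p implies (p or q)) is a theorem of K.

Tableau for the negation not (not q or Box (p implies (p or q))):
1. not (not q or Box (p implies (p or q))), u
2. q, u
3. not Box (p implies (p or q)), u
4. not (p implies (p or q)), v
5. p, v
6. not (p or q), v
7. not p, v
8. not q, v
Accessibility: uRv
Branch closes: p and not p both at v.
All branches of the negation close; one closing branch shown above.

Valid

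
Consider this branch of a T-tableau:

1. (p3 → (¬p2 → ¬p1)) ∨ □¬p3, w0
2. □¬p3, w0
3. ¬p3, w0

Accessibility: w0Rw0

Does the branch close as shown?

Open

No world carries both an atom and its negation.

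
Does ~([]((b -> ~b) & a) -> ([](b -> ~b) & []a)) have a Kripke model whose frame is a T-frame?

1. ~([]((b -> ~b) & a) -> ([](b -> ~b) & []a)), u
2. []((b -> ~b) & a), u   [~->-rule on 1]
3. ~([](b -> ~b) & []a), u   [~->-rule on 1]
4. (b -> ~b) & a, u   [[]-rule on 2 via uRu]
5. b -> ~b, u   [&-rule on 4]
6. a, u   [&-rule on 4]
7. ~[](b -> ~b), u   [~&-rule on 3 (branches; this branch)]
8. ~b, u   [->-rule on 5 (branches; this branch)]
9. ~(b -> ~b), v   [~[]-rule on 7: fresh world v, uRv]
10. b, v   [~->-rule on 9]
11. (b -> ~b) & a, v   [[]-rule on 2 via uRv]
12. b -> ~b, v   [&-rule on 11]
13. a, v   [&-rule on 11]
14. ~b, v   [->-rule on 12 (branches; this branch)]
Accessibility: uRu, uRv, vRv
Branch closes: b and ~b both at v.
(One branch shown.) All branches close.

Unsatisfiable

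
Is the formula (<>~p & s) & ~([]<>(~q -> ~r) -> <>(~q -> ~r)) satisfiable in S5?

Unsatisfiable

1. (<>~p & s) & ~([]<>(~q -> ~r) -> <>(~q -> ~r)), u
2. <>~p & s, u
3. ~([]<>(~q -> ~r) -> <>(~q -> ~r)), u
4. <>~p, u
5. s, u
6. []<>(~q -> ~r), u
7. ~<>(~q -> ~r), u
8. <>(~q -> ~r), u
9. ~(~q -> ~r), u
10. ~q, u
11. r, u
12. ~p, v
13. <>(~q -> ~r), v
14. ~(~q -> ~r), v
15. ~q, v
16. r, v
17. ~q -> ~r, w
18. <>(~q -> ~r), w
19. ~(~q -> ~r), w
20. ~q, w
21. r, w
22. ~r, w
Accessibility: uRu, uRv, uRw, vRu, vRv, vRw, wRu, wRv, wRw
Branch closes: r and ~r both at w.
Every branch closes; the branch above is one of them.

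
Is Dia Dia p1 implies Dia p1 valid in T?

No, not valid

Tableau for the negation not (Dia Dia p1 implies Dia p1):
1. not (Dia Dia p1 implies Dia p1), w0
2. Dia Dia p1, w0
3. not Dia p1, w0
4. not p1, w0
5. Dia p1, w1
6. not p1, w1
7. p1, w2
Accessibility: w0Rw0, w0Rw1, w1Rw1, w1Rw2, w2Rw2
The negation has an open branch (countermodel exists).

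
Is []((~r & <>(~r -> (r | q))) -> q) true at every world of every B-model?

Tableau for the negation ~[]((~r & <>(~r -> (r | q))) -> q):
1. ~[]((~r & <>(~r -> (r | q))) -> q), 0
2. ~((~r & <>(~r -> (r | q))) -> q), 1
3. ~r & <>(~r -> (r | q)), 1
4. ~q, 1
5. ~r, 1
6. <>(~r -> (r | q)), 1
7. ~r -> (r | q), 2
8. r | q, 2
9. q, 2
Accessibility: 0R0, 0R1, 1R0, 1R1, 1R2, 2R1, 2R2
The negation has an open branch (countermodel exists).

Invalid (countermodel exists)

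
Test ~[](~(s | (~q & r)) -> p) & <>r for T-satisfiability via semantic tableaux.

1. ~[](~(s | (~q & r)) -> p) & <>r, u
2. ~[](~(s | (~q & r)) -> p), u
3. <>r, u
4. ~(~(s | (~q & r)) -> p), v
5. ~(s | (~q & r)), v
6. ~p, v
7. ~s, v
8. ~(~q & r), v
9. ~r, v
10. r, w
Accessibility: uRu, uRv, uRw, vRv, wRw

Satisfiable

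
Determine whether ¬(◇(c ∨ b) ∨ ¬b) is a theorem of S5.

Tableau for the negation ◇(c ∨ b) ∨ ¬b:
1. ◇(c ∨ b) ∨ ¬b, w0
2. ¬b, w0
Accessibility: w0Rw0
The negation has an open branch (countermodel exists).

No, not valid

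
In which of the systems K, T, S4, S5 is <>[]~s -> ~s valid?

S5

S5-tableau for the negation ~(<>[]~s -> ~s):
1. ~(<>[]~s -> ~s), w0
2. <>[]~s, w0
3. s, w0
4. []~s, w1
5. ~s, w0
Accessibility: w0Rw0, w0Rw1, w1Rw0, w1Rw1
Branch closes: s and ~s both at w0.
Every branch closes (one shown): valid in S5.
S4-tableau for the negation ~(<>[]~s -> ~s):
1. ~(<>[]~s -> ~s), w0
2. <>[]~s, w0
3. s, w0
4. []~s, w1
5. ~s, w1
Accessibility: w0Rw0, w0Rw1, w1Rw1
Complete open branch: countermodel on an S4-frame, so not valid in S4, nor in K, T (the same frame is also a K-frame and a T-frame).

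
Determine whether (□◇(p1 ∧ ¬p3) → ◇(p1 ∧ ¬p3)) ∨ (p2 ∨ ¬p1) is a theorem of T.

Tableau for the negation ¬((□◇(p1 ∧ ¬p3) → ◇(p1 ∧ ¬p3)) ∨ (p2 ∨ ¬p1)):
1. ¬((□◇(p1 ∧ ¬p3) → ◇(p1 ∧ ¬p3)) ∨ (p2 ∨ ¬p1)), 0
2. ¬(□◇(p1 ∧ ¬p3) → ◇(p1 ∧ ¬p3)), 0
3. ¬(p2 ∨ ¬p1), 0
4. □◇(p1 ∧ ¬p3), 0
5. ¬◇(p1 ∧ ¬p3), 0
6. ¬p2, 0
7. p1, 0
8. ◇(p1 ∧ ¬p3), 0
9. ¬(p1 ∧ ¬p3), 0
10. p3, 0
11. p1 ∧ ¬p3, 1
12. p1, 1
13. ¬p3, 1
14. ◇(p1 ∧ ¬p3), 1
15. ¬(p1 ∧ ¬p3), 1
16. p3, 1
Accessibility: 0R0, 0R1, 1R1
Branch closes: p3 and ¬p3 both at 1.
Every branch of the negation's tableau closes; the branch above is one of them.

Yes, valid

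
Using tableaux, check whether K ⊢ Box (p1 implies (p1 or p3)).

Valid in K

Tableau for the negation not Box (p1 implies (p1 or p3)):
1. not Box (p1 implies (p1 or p3)), w0
2. not (p1 implies (p1 or p3)), w1
3. p1, w1
4. not (p1 or p3), w1
5. not p1, w1
6. not p3, w1
Accessibility: w0Rw1
Branch closes: p1 and not p1 both at w1.
Every branch of the negation's tableau closes; the branch above is one of them.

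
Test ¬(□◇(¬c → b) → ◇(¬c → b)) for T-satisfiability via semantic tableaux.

1. ¬(□◇(¬c → b) → ◇(¬c → b)), 0
2. □◇(¬c → b), 0
3. ¬◇(¬c → b), 0
4. ◇(¬c → b), 0
5. ¬(¬c → b), 0
6. ¬c, 0
7. ¬b, 0
8. ¬c → b, 1
9. ◇(¬c → b), 1
10. ¬(¬c → b), 1
11. ¬c, 1
12. ¬b, 1
13. b, 1
Accessibility: 0R0, 0R1, 1R1
Branch closes: b and ¬b both at 1.
Every branch closes; the branch above is one of them.

Unsatisfiable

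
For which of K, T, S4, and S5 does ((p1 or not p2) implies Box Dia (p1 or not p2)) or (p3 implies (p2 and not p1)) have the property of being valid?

S5-tableau for the negation not (((p1 or not p2) implies Box Dia (p1 or not p2)) or (p3 implies (p2 and not p1))):
1. not (((p1 or not p2) implies Box Dia (p1 or not p2)) or (p3 implies (p2 and not p1))), w0
2. not ((p1 or not p2) implies Box Dia (p1 or not p2)), w0
3. not (p3 implies (p2 and not p1)), w0
4. p1 or not p2, w0
5. not Box Dia (p1 or not p2), w0
6. p3, w0
7. not (p2 and not p1), w0
8. not p2, w0
9. p1, w0
10. not Dia (p1 or not p2), w1
11. not (p1 or not p2), w0
12. not p1, w0
13. p2, w0
Accessibility: w0Rw0, w0Rw1, w1Rw0, w1Rw1
Branch closes: p1 and not p1 both at w0.
Every branch closes (one shown): valid in S5.
S4-tableau for the negation not (((p1 or not p2) implies Box Dia (p1 or not p2)) or (p3 implies (p2 and not p1))):
1. not (((p1 or not p2) implies Box Dia (p1 or not p2)) or (p3 implies (p2 and not p1))), w0
2. not ((p1 or not p2) implies Box Dia (p1 or not p2)), w0
3. not (p3 implies (p2 and not p1)), w0
4. p1 or not p2, w0
5. not Box Dia (p1 or not p2), w0
6. p3, w0
7. not (p2 and not p1), w0
8. not p2, w0
9. p1, w0
10. not Dia (p1 or not p2), w1
11. not (p1 or not p2), w1
12. not p1, w1
13. p2, w1
Accessibility: w0Rw0, w0Rw1, w1Rw1
Complete open branch: countermodel on an S4-frame, so not valid in S4, nor in K, T (the same frame is also a K-frame and a T-frame).

S5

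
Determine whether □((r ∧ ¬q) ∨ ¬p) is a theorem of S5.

Not valid

Tableau for the negation ¬□((r ∧ ¬q) ∨ ¬p):
1. ¬□((r ∧ ¬q) ∨ ¬p), u
2. ¬((r ∧ ¬q) ∨ ¬p), v
3. ¬(r ∧ ¬q), v
4. p, v
5. q, v
Accessibility: uRu, uRv, vRu, vRv
The negation has an open branch (countermodel exists).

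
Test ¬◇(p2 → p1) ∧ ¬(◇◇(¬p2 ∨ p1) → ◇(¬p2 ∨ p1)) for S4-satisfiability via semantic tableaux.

1. ¬◇(p2 → p1) ∧ ¬(◇◇(¬p2 ∨ p1) → ◇(¬p2 ∨ p1)), 0
2. ¬◇(p2 → p1), 0
3. ¬(◇◇(¬p2 ∨ p1) → ◇(¬p2 ∨ p1)), 0
4. ◇◇(¬p2 ∨ p1), 0
5. ¬◇(¬p2 ∨ p1), 0
6. ¬(p2 → p1), 0
7. p2, 0
8. ¬p1, 0
9. ¬(¬p2 ∨ p1), 0
10. ◇(¬p2 ∨ p1), 1
11. ¬(p2 → p1), 1
12. p2, 1
13. ¬p1, 1
14. ¬(¬p2 ∨ p1), 1
15. ¬p2 ∨ p1, 2
16. ¬(p2 → p1), 2
17. p2, 2
18. ¬p1, 2
19. ¬(¬p2 ∨ p1), 2
20. p1, 2
Accessibility: 0R0, 0R1, 0R2, 1R1, 1R2, 2R2
Branch closes: p1 and ¬p1 both at 2.
Every branch closes; the branch above is one of them.

Unsatisfiable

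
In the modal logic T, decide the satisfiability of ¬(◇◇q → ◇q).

1. ¬(◇◇q → ◇q), w0
2. ◇◇q, w0
3. ¬◇q, w0
4. ¬q, w0
5. ◇q, w1
6. ¬q, w1
7. q, w2
Accessibility: w0Rw0, w0Rw1, w1Rw1, w1Rw2, w2Rw2

Yes, satisfiable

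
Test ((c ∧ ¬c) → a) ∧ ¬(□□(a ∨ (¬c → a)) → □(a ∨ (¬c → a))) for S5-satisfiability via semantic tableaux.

Unsatisfiable (every branch closes)

1. ((c ∧ ¬c) → a) ∧ ¬(□□(a ∨ (¬c → a)) → □(a ∨ (¬c → a))), w0
2. (c ∧ ¬c) → a, w0
3. ¬(□□(a ∨ (¬c → a)) → □(a ∨ (¬c → a))), w0
4. □□(a ∨ (¬c → a)), w0
5. ¬□(a ∨ (¬c → a)), w0
6. □(a ∨ (¬c → a)), w0
7. a ∨ (¬c → a), w0
8. ¬(c ∧ ¬c), w0
9. ¬c → a, w0
10. c, w0
11. a, w0
12. ¬(a ∨ (¬c → a)), w1
13. ¬a, w1
14. ¬(¬c → a), w1
15. ¬c, w1
16. □(a ∨ (¬c → a)), w1
17. a ∨ (¬c → a), w1
18. ¬c → a, w1
19. a, w1
Accessibility: w0Rw0, w0Rw1, w1Rw0, w1Rw1
Branch closes: a and ¬a both at w1.
All branches of the tableau close; one closing branch shown above.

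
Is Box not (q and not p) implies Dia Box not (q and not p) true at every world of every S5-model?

Valid in S5

Tableau for the negation not (Box not (q and not p) implies Dia Box not (q and not p)):
1. not (Box not (q and not p) implies Dia Box not (q and not p)), 0
2. Box not (q and not p), 0   [neg-implies-rule on 1]
3. not Dia Box not (q and not p), 0   [neg-implies-rule on 1]
4. not (q and not p), 0   [Box-rule on 2 via 0R0]
5. not Box not (q and not p), 0   [neg-Dia-rule on 3 via 0R0]
6. p, 0   [neg-and-rule on 4 (branches; this branch)]
7. q and not p, 1   [neg-Box-rule on 5: fresh world 1, 0R1]
8. q, 1   [and-rule on 7]
9. not p, 1   [and-rule on 7]
10. not (q and not p), 1   [Box-rule on 2 via 0R1]
11. not Box not (q and not p), 1   [neg-Dia-rule on 3 via 0R1]
12. p, 1   [neg-and-rule on 10 (branches; this branch)]
Accessibility: 0R0, 0R1, 1R0, 1R1
Branch closes: p and not p both at 1.
All branches of the negation close; one closing branch shown above.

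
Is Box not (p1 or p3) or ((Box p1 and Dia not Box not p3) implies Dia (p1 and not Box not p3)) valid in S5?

Valid in S5

Tableau for the negation not (Box not (p1 or p3) or ((Box p1 and Dia not Box not p3) implies Dia (p1 and not Box not p3))):
1. not (Box not (p1 or p3) or ((Box p1 and Dia not Box not p3) implies Dia (p1 and not Box not p3))), 0
2. not Box not (p1 or p3), 0
3. not ((Box p1 and Dia not Box not p3) implies Dia (p1 and not Box not p3)), 0
4. Box p1 and Dia not Box not p3, 0
5. not Dia (p1 and not Box not p3), 0
6. Box p1, 0
7. Dia not Box not p3, 0
8. not (p1 and not Box not p3), 0
9. p1, 0
10. Box not p3, 0
11. not p3, 0
12. p1 or p3, 1
13. not (p1 and not Box not p3), 1
14. p1, 1
15. not p3, 1
16. Box not p3, 1
17. not Box not p3, 2
18. not (p1 and not Box not p3), 2
19. p1, 2
20. not p3, 2
21. Box not p3, 2
22. p3, 3
23. not (p1 and not Box not p3), 3
24. p1, 3
25. not p3, 3
Accessibility: 0R0, 0R1, 0R2, 0R3, 1R0, 1R1, 1R2, 1R3, 2R0, 2R1, 2R2, 2R3, 3R0, 3R1, 3R2, 3R3
Branch closes: p3 and not p3 both at 3.
Every branch of the negation's tableau closes; the branch above is one of them.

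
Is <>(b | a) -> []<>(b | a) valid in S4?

Invalid (countermodel exists)

Tableau for the negation ~(<>(b | a) -> []<>(b | a)):
1. ~(<>(b | a) -> []<>(b | a)), w0
2. <>(b | a), w0
3. ~[]<>(b | a), w0
4. b | a, w1
5. a, w1
6. ~<>(b | a), w2
7. ~(b | a), w2
8. ~b, w2
9. ~a, w2
Accessibility: w0Rw0, w0Rw1, w0Rw2, w1Rw1, w2Rw2
The negation has an open branch (countermodel exists).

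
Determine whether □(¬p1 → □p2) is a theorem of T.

Tableau for the negation ¬□(¬p1 → □p2):
1. ¬□(¬p1 → □p2), u
2. ¬(¬p1 → □p2), v
3. ¬p1, v
4. ¬□p2, v
5. ¬p2, w
Accessibility: uRu, uRv, vRv, vRw, wRw
The negation has an open branch (countermodel exists).

Invalid (countermodel exists)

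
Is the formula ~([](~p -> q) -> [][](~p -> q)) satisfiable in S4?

1. ~([](~p -> q) -> [][](~p -> q)), u
2. [](~p -> q), u
3. ~[][](~p -> q), u
4. ~p -> q, u
5. q, u
6. ~[](~p -> q), v
7. ~p -> q, v
8. q, v
9. ~(~p -> q), w
10. ~p, w
11. ~q, w
12. ~p -> q, w
13. q, w
Accessibility: uRu, uRv, uRw, vRv, vRw, wRw
Branch closes: q and ~q both at w.
(One branch shown.) All branches close.

No, unsatisfiable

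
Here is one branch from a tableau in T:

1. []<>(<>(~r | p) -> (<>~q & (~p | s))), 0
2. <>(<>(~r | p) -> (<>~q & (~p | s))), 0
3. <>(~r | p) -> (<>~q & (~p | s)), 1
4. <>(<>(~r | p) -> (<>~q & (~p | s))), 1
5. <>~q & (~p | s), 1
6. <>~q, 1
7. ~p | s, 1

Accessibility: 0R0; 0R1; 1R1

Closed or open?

No atom appears with both signs at the same world.

Open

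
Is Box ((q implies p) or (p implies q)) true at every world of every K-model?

Tableau for the negation not Box ((q implies p) or (p implies q)):
1. not Box ((q implies p) or (p implies q)), w0
2. not ((q implies p) or (p implies q)), w1   [neg-Box-rule on 1: fresh world w1, w0Rw1]
3. not (q implies p), w1   [neg-or-rule on 2]
4. not (p implies q), w1   [neg-or-rule on 2]
5. q, w1   [neg-implies-rule on 3]
6. not p, w1   [neg-implies-rule on 3]
7. p, w1   [neg-implies-rule on 4]
8. not q, w1   [neg-implies-rule on 4]
Accessibility: w0Rw1
Branch closes: p and not p both at w1.
Every branch of the negation's tableau closes; the branch above is one of them.

Valid in K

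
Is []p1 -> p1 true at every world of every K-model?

Not valid

Tableau for the negation ~([]p1 -> p1):
1. ~([]p1 -> p1), w0
2. []p1, w0   [~->-rule on 1]
3. ~p1, w0   [~->-rule on 1]
The negation has an open branch (countermodel exists).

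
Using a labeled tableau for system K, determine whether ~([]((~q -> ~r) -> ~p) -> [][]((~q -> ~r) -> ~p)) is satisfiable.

1. ~([]((~q -> ~r) -> ~p) -> [][]((~q -> ~r) -> ~p)), u
2. []((~q -> ~r) -> ~p), u
3. ~[][]((~q -> ~r) -> ~p), u
4. ~[]((~q -> ~r) -> ~p), v
5. (~q -> ~r) -> ~p, v
6. ~p, v
7. ~((~q -> ~r) -> ~p), w
8. ~q -> ~r, w
9. p, w
10. ~r, w
Accessibility: uRv, vRw

Satisfiable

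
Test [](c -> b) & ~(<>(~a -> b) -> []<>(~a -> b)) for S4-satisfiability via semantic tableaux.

Satisfiable (open branch found)

1. [](c -> b) & ~(<>(~a -> b) -> []<>(~a -> b)), 0
2. [](c -> b), 0
3. ~(<>(~a -> b) -> []<>(~a -> b)), 0
4. <>(~a -> b), 0
5. ~[]<>(~a -> b), 0
6. c -> b, 0
7. b, 0
8. ~a -> b, 1
9. c -> b, 1
10. b, 1
11. ~<>(~a -> b), 2
12. c -> b, 2
13. ~(~a -> b), 2
14. ~a, 2
15. ~b, 2
16. ~c, 2
Accessibility: 0R0, 0R1, 0R2, 1R1, 2R2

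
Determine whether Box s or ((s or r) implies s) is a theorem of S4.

Tableau for the negation not (Box s or ((s or r) implies s)):
1. not (Box s or ((s or r) implies s)), w0
2. not Box s, w0
3. not ((s or r) implies s), w0
4. s or r, w0
5. not s, w0
6. r, w0
7. not s, w1
Accessibility: w0Rw0, w0Rw1, w1Rw1
The negation has an open branch (countermodel exists).

No, not valid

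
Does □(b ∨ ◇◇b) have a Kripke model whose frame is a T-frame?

1. □(b ∨ ◇◇b), w0
2. b ∨ ◇◇b, w0
3. ◇◇b, w0
4. ◇b, w1
5. b ∨ ◇◇b, w1
6. ◇◇b, w1
7. b, w2
8. ◇b, w3
9. b, w4
Accessibility: w0Rw0, w0Rw1, w1Rw1, w1Rw2, w1Rw3, w2Rw2, w3Rw3, w3Rw4, w4Rw4

Satisfiable (open branch found)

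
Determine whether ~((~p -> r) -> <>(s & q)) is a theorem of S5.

Tableau for the negation (~p -> r) -> <>(s & q):
1. (~p -> r) -> <>(s & q), u
2. <>(s & q), u
3. s & q, v
4. s, v
5. q, v
Accessibility: uRu, uRv, vRu, vRv
The negation has an open branch (countermodel exists).

No, not valid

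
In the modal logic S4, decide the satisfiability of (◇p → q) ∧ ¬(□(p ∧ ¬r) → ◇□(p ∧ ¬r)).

Unsatisfiable (every branch closes)

1. (◇p → q) ∧ ¬(□(p ∧ ¬r) → ◇□(p ∧ ¬r)), u
2. ◇p → q, u
3. ¬(□(p ∧ ¬r) → ◇□(p ∧ ¬r)), u
4. □(p ∧ ¬r), u
5. ¬◇□(p ∧ ¬r), u
6. p ∧ ¬r, u
7. p, u
8. ¬r, u
9. ¬□(p ∧ ¬r), u
10. q, u
11. ¬(p ∧ ¬r), v
12. p ∧ ¬r, v
13. p, v
14. ¬r, v
15. ¬□(p ∧ ¬r), v
16. r, v
Accessibility: uRu, uRv, vRv
Branch closes: r and ¬r both at v.
All branches of the tableau close; one closing branch shown above.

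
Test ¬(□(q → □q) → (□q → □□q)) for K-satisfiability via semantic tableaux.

1. ¬(□(q → □q) → (□q → □□q)), 0
2. □(q → □q), 0   [¬→-rule on 1]
3. ¬(□q → □□q), 0   [¬→-rule on 1]
4. □q, 0   [¬→-rule on 3]
5. ¬□□q, 0   [¬→-rule on 3]
6. ¬□q, 1   [¬□-rule on 5: fresh world 1, 0R1]
7. q → □q, 1   [□-rule on 2 via 0R1]
8. q, 1   [□-rule on 4 via 0R1]
9. □q, 1   [→-rule on 7 (branches; this branch)]
10. ¬q, 2   [¬□-rule on 6: fresh world 2, 1R2]
11. q, 2   [□-rule on 9 via 1R2]
Accessibility: 0R1, 1R2
Branch closes: q and ¬q both at 2.
(One branch shown.) All branches close.

No, unsatisfiable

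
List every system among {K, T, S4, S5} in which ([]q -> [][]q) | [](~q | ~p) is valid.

S4, S5

S4-tableau for the negation ~(([]q -> [][]q) | [](~q | ~p)):
1. ~(([]q -> [][]q) | [](~q | ~p)), u
2. ~([]q -> [][]q), u
3. ~[](~q | ~p), u
4. []q, u
5. ~[][]q, u
6. q, u
7. ~(~q | ~p), v
8. q, v
9. p, v
10. ~[]q, w
11. q, w
12. ~q, x
13. q, x
Accessibility: uRu, uRv, uRw, uRx, vRv, wRw, wRx, xRx
Branch closes: q and ~q both at x.
Every branch closes (one shown): valid in S4, hence also in S5 (every theorem of S4 is a theorem of S5).
T-tableau for the negation ~(([]q -> [][]q) | [](~q | ~p)):
1. ~(([]q -> [][]q) | [](~q | ~p)), u
2. ~([]q -> [][]q), u
3. ~[](~q | ~p), u
4. []q, u
5. ~[][]q, u
6. q, u
7. ~(~q | ~p), v
8. q, v
9. p, v
10. ~[]q, w
11. q, w
12. ~q, x
Accessibility: uRu, uRv, uRw, vRv, wRw, wRx, xRx
Complete open branch: countermodel on a T-frame, so not valid in T, nor in K (the same frame is also a K-frame).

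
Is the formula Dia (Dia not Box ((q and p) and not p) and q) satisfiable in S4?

Satisfiable (open branch found)

1. Dia (Dia not Box ((q and p) and not p) and q), 0
2. Dia not Box ((q and p) and not p) and q, 1
3. Dia not Box ((q and p) and not p), 1
4. q, 1
5. not Box ((q and p) and not p), 2
6. not ((q and p) and not p), 3
7. p, 3
Accessibility: 0R0, 0R1, 0R2, 0R3, 1R1, 1R2, 1R3, 2R2, 2R3, 3R3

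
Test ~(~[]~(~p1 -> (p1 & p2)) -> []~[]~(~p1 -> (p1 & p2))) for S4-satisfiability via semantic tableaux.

1. ~(~[]~(~p1 -> (p1 & p2)) -> []~[]~(~p1 -> (p1 & p2))), u
2. ~[]~(~p1 -> (p1 & p2)), u   [~->-rule on 1]
3. ~[]~[]~(~p1 -> (p1 & p2)), u   [~->-rule on 1]
4. ~p1 -> (p1 & p2), v   [~[]-rule on 2: fresh world v, uRv]
5. p1 & p2, v   [->-rule on 4 (branches; this branch)]
6. p1, v   [&-rule on 5]
7. p2, v   [&-rule on 5]
8. []~(~p1 -> (p1 & p2)), w   [~[]-rule on 3: fresh world w, uRw]
9. ~(~p1 -> (p1 & p2)), w   [[]-rule on 8 via wRw]
10. ~p1, w   [~->-rule on 9]
11. ~(p1 & p2), w   [~->-rule on 9]
12. ~p2, w   [~&-rule on 11 (branches; this branch)]
Accessibility: uRu, uRv, uRw, vRv, wRw

Yes, satisfiable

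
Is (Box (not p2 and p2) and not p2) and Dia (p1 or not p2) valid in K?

Tableau for the negation not ((Box (not p2 and p2) and not p2) and Dia (p1 or not p2)):
1. not ((Box (not p2 and p2) and not p2) and Dia (p1 or not p2)), u
2. not Dia (p1 or not p2), u
The negation has an open branch (countermodel exists).

No, not valid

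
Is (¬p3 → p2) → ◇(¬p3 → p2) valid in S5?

Tableau for the negation ¬((¬p3 → p2) → ◇(¬p3 → p2)):
1. ¬((¬p3 → p2) → ◇(¬p3 → p2)), w0
2. ¬p3 → p2, w0
3. ¬◇(¬p3 → p2), w0
4. ¬(¬p3 → p2), w0
5. ¬p3, w0
6. ¬p2, w0
7. p2, w0
Accessibility: w0Rw0
Branch closes: p2 and ¬p2 both at w0.
Every branch of the negation's tableau closes; the branch above is one of them.

Valid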